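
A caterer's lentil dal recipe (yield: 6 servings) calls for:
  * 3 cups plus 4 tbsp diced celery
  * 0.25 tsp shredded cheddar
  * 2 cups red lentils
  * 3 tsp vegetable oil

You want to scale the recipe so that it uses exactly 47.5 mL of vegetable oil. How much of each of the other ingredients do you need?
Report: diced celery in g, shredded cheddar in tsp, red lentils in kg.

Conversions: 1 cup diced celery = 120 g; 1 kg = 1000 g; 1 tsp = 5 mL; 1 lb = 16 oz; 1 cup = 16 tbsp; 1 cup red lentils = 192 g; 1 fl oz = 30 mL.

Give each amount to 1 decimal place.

diced celery: 1235.0 g; shredded cheddar: 0.8 tsp; red lentils: 1.2 kg

The original recipe has 15 mL of vegetable oil, so the scaling factor is 47.5 ÷ 15 = 19/6.
diced celery: (3 cup + 4 tbsp = 3.25 cup) × 19/6 × 120 g/cup = 1235.0 g
shredded cheddar: 0.25 tsp × 19/6 ≈ 0.8 tsp
red lentils: 2 cup × 19/6 × 192 g/cup ÷ 1000 g/kg ≈ 1.2 kg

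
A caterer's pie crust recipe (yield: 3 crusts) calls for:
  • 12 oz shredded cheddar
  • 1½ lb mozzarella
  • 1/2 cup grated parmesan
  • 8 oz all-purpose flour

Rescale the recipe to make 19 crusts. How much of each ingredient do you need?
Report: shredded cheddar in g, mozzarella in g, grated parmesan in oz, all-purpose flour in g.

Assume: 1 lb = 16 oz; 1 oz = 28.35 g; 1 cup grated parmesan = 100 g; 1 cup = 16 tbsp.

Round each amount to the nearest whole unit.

Scaling factor: 19/3.
shredded cheddar: 12 oz × 19/3 × 28.35 g/oz ≈ 2155 g
mozzarella: 1.5 lb × 19/3 × 16 oz/lb × 28.35 g/oz ≈ 4309 g
grated parmesan: 0.5 cup × 19/3 × 100 g/cup ÷ 28.35 g/oz ≈ 11 oz
all-purpose flour: 8 oz × 19/3 × 28.35 g/oz ≈ 1436 g

shredded cheddar: 2155 g; mozzarella: 4309 g; grated parmesan: 11 oz; all-purpose flour: 1436 g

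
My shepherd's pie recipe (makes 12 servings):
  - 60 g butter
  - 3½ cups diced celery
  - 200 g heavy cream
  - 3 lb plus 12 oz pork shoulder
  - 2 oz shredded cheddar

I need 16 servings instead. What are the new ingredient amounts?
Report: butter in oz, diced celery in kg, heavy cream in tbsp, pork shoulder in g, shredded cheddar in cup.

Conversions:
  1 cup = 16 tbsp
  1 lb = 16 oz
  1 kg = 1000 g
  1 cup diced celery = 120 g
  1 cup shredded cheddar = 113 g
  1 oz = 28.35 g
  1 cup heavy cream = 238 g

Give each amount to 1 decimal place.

butter: 2.8 oz; diced celery: 0.6 kg; heavy cream: 17.9 tbsp; pork shoulder: 2268.0 g; shredded cheddar: 0.7 cup

Scaling factor: 16/12 = 4/3.
butter: 60 g × 4/3 ÷ 28.35 g/oz ≈ 2.8 oz
diced celery: 3.5 cup × 4/3 × 120 g/cup ÷ 1000 g/kg ≈ 0.6 kg
heavy cream: 200 g × 4/3 ÷ 238 g/cup × 16 tbsp/cup ≈ 17.9 tbsp
pork shoulder: (3 lb + 12 oz = 3.75 lb) × 4/3 × 16 oz/lb × 28.35 g/oz = 2268.0 g
shredded cheddar: 2 oz × 4/3 × 28.35 g/oz ÷ 113 g/cup ≈ 0.7 cup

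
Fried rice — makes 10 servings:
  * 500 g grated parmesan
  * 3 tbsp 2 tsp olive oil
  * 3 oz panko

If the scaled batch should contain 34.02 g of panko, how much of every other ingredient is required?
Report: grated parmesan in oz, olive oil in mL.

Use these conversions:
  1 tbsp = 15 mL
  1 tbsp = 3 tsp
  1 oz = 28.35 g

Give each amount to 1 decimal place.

grated parmesan: 7.1 oz; olive oil: 22.0 mL

The original recipe has 85.05 g of panko, so the scaling factor is 34.02 ÷ 85.05 = 2/5 = 0.4.
grated parmesan: 500 g × 2/5 ÷ 28.35 g/oz ≈ 7.1 oz
olive oil: (3 tbsp + 2 tsp = 11/3 tbsp) × 2/5 × 15 mL/tbsp = 22.0 mL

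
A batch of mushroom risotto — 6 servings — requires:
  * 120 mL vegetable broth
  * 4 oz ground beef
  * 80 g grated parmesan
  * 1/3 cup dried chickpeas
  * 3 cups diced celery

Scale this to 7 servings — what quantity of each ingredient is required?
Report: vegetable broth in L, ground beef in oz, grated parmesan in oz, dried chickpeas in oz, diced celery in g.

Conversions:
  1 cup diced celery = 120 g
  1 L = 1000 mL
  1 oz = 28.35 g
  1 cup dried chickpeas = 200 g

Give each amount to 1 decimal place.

vegetable broth: 0.1 L; ground beef: 4.7 oz; grated parmesan: 3.3 oz; dried chickpeas: 2.7 oz; diced celery: 420.0 g

Scaling factor: 7/6.
vegetable broth: 120 mL × 7/6 ÷ 1000 mL/L ≈ 0.1 L
ground beef: 4 oz × 7/6 ≈ 4.7 oz
grated parmesan: 80 g × 7/6 ÷ 28.35 g/oz ≈ 3.3 oz
dried chickpeas: 1/3 cup × 7/6 × 200 g/cup ÷ 28.35 g/oz ≈ 2.7 oz
diced celery: 3 cup × 7/6 × 120 g/cup = 420.0 g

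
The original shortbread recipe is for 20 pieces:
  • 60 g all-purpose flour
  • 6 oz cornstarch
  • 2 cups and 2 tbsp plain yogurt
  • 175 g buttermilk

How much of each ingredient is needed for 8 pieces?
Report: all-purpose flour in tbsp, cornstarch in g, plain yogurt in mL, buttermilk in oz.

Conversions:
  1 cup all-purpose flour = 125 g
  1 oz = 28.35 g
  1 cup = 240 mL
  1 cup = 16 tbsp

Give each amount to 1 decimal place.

all-purpose flour: 3.1 tbsp; cornstarch: 68.0 g; plain yogurt: 204.0 mL; buttermilk: 2.5 oz

Scaling factor: 8/20 = 2/5 = 0.4.
all-purpose flour: 60 g × 2/5 ÷ 125 g/cup × 16 tbsp/cup ≈ 3.1 tbsp
cornstarch: 6 oz × 2/5 × 28.35 g/oz ≈ 68.0 g
plain yogurt: (2 cup + 2 tbsp = 2.125 cup) × 2/5 × 240 mL/cup = 204.0 mL
buttermilk: 175 g × 2/5 ÷ 28.35 g/oz ≈ 2.5 oz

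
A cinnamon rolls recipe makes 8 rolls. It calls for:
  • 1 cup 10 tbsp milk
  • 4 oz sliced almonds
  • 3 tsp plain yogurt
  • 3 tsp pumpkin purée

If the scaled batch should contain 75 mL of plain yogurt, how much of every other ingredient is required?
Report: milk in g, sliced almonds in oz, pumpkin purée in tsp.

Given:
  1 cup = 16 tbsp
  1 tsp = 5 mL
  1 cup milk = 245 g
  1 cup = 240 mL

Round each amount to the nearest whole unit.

The original recipe has 15 mL of plain yogurt, so the scaling factor is 75 ÷ 15 = 5.
milk: (1 cup + 10 tbsp = 1.625 cup) × 5 × 245 g/cup ≈ 1991 g
sliced almonds: 4 oz × 5 = 20 oz
pumpkin purée: 3 tsp × 5 = 15 tsp

milk: 1991 g; sliced almonds: 20 oz; pumpkin purée: 15 tsp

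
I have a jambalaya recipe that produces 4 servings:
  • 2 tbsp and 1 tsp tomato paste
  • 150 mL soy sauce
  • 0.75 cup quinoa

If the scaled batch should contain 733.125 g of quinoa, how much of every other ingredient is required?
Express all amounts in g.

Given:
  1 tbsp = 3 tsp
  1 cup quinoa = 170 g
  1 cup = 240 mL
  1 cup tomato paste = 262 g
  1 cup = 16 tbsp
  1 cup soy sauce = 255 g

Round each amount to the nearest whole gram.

The original recipe has 127.5 g of quinoa, so the scaling factor is 733.125 ÷ 127.5 = 23/4 = 5.75.
tomato paste: (2 tbsp + 1 tsp = 7/3 tbsp) × 23/4 ÷ 16 tbsp/cup × 262 g/cup ≈ 220 g
soy sauce: 150 mL × 23/4 ÷ 240 mL/cup × 255 g/cup ≈ 916 g

tomato paste: 220 g; soy sauce: 916 g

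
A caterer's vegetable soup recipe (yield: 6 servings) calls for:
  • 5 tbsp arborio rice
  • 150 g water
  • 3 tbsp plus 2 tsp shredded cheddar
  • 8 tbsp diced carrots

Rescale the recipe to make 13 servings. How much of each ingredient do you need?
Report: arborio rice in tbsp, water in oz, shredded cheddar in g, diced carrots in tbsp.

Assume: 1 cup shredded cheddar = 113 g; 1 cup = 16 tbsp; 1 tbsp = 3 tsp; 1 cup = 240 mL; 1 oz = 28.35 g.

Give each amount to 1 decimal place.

Scaling factor: 13/6.
arborio rice: 5 tbsp × 13/6 ≈ 10.8 tbsp
water: 150 g × 13/6 ÷ 28.35 g/oz ≈ 11.5 oz
shredded cheddar: (3 tbsp + 2 tsp = 11/3 tbsp) × 13/6 ÷ 16 tbsp/cup × 113 g/cup ≈ 56.1 g
diced carrots: 8 tbsp × 13/6 ≈ 17.3 tbsp

arborio rice: 10.8 tbsp; water: 11.5 oz; shredded cheddar: 56.1 g; diced carrots: 17.3 tbsp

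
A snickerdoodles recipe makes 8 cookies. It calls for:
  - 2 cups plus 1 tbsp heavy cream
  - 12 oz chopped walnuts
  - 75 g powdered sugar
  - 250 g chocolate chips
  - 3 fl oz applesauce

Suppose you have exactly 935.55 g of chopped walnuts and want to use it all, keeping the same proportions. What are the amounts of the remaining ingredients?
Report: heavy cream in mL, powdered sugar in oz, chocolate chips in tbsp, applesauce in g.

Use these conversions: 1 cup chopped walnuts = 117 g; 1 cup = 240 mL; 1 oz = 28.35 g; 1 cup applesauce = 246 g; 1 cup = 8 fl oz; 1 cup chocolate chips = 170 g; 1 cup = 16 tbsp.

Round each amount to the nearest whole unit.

The original recipe has 340.2 g of chopped walnuts, so the scaling factor is 935.55 ÷ 340.2 = 11/4 = 2.75.
heavy cream: (2 cup + 1 tbsp = 2.0625 cup) × 11/4 × 240 mL/cup ≈ 1361 mL
powdered sugar: 75 g × 11/4 ÷ 28.35 g/oz ≈ 7 oz
chocolate chips: 250 g × 11/4 ÷ 170 g/cup × 16 tbsp/cup ≈ 65 tbsp
applesauce: 3 fl oz × 11/4 ÷ 8 fl oz/cup × 246 g/cup ≈ 254 g

heavy cream: 1361 mL; powdered sugar: 7 oz; chocolate chips: 65 tbsp; applesauce: 254 g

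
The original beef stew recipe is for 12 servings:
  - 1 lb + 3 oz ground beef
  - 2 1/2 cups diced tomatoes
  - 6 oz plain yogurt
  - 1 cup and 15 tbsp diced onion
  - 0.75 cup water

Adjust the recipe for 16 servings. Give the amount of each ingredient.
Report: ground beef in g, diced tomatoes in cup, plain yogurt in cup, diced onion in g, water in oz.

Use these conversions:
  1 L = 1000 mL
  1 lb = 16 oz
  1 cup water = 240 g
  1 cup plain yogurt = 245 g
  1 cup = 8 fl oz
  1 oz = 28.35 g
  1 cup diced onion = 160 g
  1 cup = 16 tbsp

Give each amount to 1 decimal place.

ground beef: 718.2 g; diced tomatoes: 3.3 cup; plain yogurt: 0.9 cup; diced onion: 413.3 g; water: 8.5 oz

Scaling factor: 16/12 = 4/3.
ground beef: (1 lb + 3 oz = 1.1875 lb) × 4/3 × 16 oz/lb × 28.35 g/oz = 718.2 g
diced tomatoes: 2.5 cup × 4/3 ≈ 3.3 cup
plain yogurt: 6 oz × 4/3 × 28.35 g/oz ÷ 245 g/cup ≈ 0.9 cup
diced onion: (1 cup + 15 tbsp = 1.9375 cup) × 4/3 × 160 g/cup ≈ 413.3 g
water: 0.75 cup × 4/3 × 240 g/cup ÷ 28.35 g/oz ≈ 8.5 oz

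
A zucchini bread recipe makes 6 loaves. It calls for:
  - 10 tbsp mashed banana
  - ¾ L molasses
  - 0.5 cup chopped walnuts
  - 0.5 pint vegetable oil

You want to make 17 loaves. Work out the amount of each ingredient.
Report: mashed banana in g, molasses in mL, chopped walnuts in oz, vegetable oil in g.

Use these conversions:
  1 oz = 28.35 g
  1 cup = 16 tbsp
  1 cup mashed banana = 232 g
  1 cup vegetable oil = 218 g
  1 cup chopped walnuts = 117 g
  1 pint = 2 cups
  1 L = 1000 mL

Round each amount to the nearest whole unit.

mashed banana: 411 g; molasses: 2125 mL; chopped walnuts: 6 oz; vegetable oil: 618 g

Scaling factor: 17/6.
mashed banana: 10 tbsp × 17/6 ÷ 16 tbsp/cup × 232 g/cup ≈ 411 g
molasses: 0.75 L × 17/6 × 1000 mL/L = 2125 mL
chopped walnuts: 0.5 cup × 17/6 × 117 g/cup ÷ 28.35 g/oz ≈ 6 oz
vegetable oil: 0.5 pint × 17/6 × 2 cup/pint × 218 g/cup ≈ 618 g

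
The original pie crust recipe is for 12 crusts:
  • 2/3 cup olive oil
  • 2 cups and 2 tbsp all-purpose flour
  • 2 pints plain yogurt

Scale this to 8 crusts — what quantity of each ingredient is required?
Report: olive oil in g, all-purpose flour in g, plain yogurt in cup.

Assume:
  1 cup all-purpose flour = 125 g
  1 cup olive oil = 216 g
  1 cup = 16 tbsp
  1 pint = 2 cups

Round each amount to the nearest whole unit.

Scaling factor: 8/12 = 2/3.
olive oil: 2/3 cup × 2/3 × 216 g/cup = 96 g
all-purpose flour: (2 cup + 2 tbsp = 2.125 cup) × 2/3 × 125 g/cup ≈ 177 g
plain yogurt: 2 pint × 2/3 × 2 cup/pint ≈ 3 cup

olive oil: 96 g; all-purpose flour: 177 g; plain yogurt: 3 cup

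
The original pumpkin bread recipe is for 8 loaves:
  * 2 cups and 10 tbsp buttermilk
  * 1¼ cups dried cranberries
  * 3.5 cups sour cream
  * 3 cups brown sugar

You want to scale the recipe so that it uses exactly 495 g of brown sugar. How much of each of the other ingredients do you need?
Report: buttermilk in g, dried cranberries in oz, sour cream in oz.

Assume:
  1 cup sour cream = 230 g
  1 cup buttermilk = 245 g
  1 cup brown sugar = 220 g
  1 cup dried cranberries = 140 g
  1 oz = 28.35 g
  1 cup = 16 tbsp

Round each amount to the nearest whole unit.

The original recipe has 660 g of brown sugar, so the scaling factor is 495 ÷ 660 = 3/4 = 0.75.
buttermilk: (2 cup + 10 tbsp = 2.625 cup) × 3/4 × 245 g/cup ≈ 482 g
dried cranberries: 1.25 cup × 3/4 × 140 g/cup ÷ 28.35 g/oz ≈ 5 oz
sour cream: 3.5 cup × 3/4 × 230 g/cup ÷ 28.35 g/oz ≈ 21 oz

buttermilk: 482 g; dried cranberries: 5 oz; sour cream: 21 oz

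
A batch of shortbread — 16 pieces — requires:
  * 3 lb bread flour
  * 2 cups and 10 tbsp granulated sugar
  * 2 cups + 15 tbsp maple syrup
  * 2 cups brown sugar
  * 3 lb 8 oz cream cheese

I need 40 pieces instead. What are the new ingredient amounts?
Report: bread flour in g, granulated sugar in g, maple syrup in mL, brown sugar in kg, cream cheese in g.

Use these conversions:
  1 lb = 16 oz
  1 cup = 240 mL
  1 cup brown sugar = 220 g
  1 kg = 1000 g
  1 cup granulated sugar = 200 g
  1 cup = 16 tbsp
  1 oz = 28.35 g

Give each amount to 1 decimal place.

Scaling factor: 40/16 = 5/2 = 2.5.
bread flour: 3 lb × 5/2 × 16 oz/lb × 28.35 g/oz = 3402.0 g
granulated sugar: (2 cup + 10 tbsp = 2.625 cup) × 5/2 × 200 g/cup = 1312.5 g
maple syrup: (2 cup + 15 tbsp = 2.9375 cup) × 5/2 × 240 mL/cup = 1762.5 mL
brown sugar: 2 cup × 5/2 × 220 g/cup ÷ 1000 g/kg = 1.1 kg
cream cheese: (3 lb + 8 oz = 3.5 lb) × 5/2 × 16 oz/lb × 28.35 g/oz = 3969.0 g

bread flour: 3402.0 g; granulated sugar: 1312.5 g; maple syrup: 1762.5 mL; brown sugar: 1.1 kg; cream cheese: 3969.0 g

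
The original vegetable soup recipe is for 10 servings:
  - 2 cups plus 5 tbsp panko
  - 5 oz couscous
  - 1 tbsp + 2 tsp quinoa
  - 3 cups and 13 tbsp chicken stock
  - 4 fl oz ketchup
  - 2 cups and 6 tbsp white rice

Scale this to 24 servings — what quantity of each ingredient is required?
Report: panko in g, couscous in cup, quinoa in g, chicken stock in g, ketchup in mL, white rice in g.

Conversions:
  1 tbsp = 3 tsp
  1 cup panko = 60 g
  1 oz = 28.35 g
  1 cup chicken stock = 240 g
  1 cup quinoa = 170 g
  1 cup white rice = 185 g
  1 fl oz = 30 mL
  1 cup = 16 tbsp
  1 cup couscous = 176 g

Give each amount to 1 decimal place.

panko: 333.0 g; couscous: 1.9 cup; quinoa: 42.5 g; chicken stock: 2196.0 g; ketchup: 288.0 mL; white rice: 1054.5 g

Scaling factor: 24/10 = 12/5 = 2.4.
panko: (2 cup + 5 tbsp = 2.3125 cup) × 12/5 × 60 g/cup = 333.0 g
couscous: 5 oz × 12/5 × 28.35 g/oz ÷ 176 g/cup ≈ 1.9 cup
quinoa: (1 tbsp + 2 tsp = 5/3 tbsp) × 12/5 ÷ 16 tbsp/cup × 170 g/cup = 42.5 g
chicken stock: (3 cup + 13 tbsp = 3.8125 cup) × 12/5 × 240 g/cup = 2196.0 g
ketchup: 4 fl oz × 12/5 × 30 mL/fl oz = 288.0 mL
white rice: (2 cup + 6 tbsp = 2.375 cup) × 12/5 × 185 g/cup = 1054.5 g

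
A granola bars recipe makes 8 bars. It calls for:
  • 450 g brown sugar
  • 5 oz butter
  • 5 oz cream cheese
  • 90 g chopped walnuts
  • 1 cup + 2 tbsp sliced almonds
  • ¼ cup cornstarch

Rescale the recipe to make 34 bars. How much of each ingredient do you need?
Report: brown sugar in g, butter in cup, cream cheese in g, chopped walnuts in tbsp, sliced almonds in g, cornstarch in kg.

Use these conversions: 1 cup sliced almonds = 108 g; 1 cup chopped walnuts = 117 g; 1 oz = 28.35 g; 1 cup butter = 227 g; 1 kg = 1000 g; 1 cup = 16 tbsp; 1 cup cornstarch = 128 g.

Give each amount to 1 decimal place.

brown sugar: 1912.5 g; butter: 2.7 cup; cream cheese: 602.4 g; chopped walnuts: 52.3 tbsp; sliced almonds: 516.4 g; cornstarch: 0.1 kg

Scaling factor: 34/8 = 17/4 = 4.25.
brown sugar: 450 g × 17/4 = 1912.5 g
butter: 5 oz × 17/4 × 28.35 g/oz ÷ 227 g/cup ≈ 2.7 cup
cream cheese: 5 oz × 17/4 × 28.35 g/oz ≈ 602.4 g
chopped walnuts: 90 g × 17/4 ÷ 117 g/cup × 16 tbsp/cup ≈ 52.3 tbsp
sliced almonds: (1 cup + 2 tbsp = 1.125 cup) × 17/4 × 108 g/cup ≈ 516.4 g
cornstarch: 0.25 cup × 17/4 × 128 g/cup ÷ 1000 g/kg ≈ 0.1 kg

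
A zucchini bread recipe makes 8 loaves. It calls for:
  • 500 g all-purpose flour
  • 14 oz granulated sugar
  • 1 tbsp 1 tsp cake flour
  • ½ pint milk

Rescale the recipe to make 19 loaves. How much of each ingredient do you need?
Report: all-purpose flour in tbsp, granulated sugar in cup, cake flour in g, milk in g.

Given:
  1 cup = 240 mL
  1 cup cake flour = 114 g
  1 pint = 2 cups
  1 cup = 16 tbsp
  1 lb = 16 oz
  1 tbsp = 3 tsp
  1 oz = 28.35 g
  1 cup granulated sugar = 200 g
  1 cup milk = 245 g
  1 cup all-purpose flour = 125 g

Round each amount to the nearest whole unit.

all-purpose flour: 152 tbsp; granulated sugar: 5 cup; cake flour: 23 g; milk: 582 g

Scaling factor: 19/8 = 2.375.
all-purpose flour: 500 g × 19/8 ÷ 125 g/cup × 16 tbsp/cup = 152 tbsp
granulated sugar: 14 oz × 19/8 × 28.35 g/oz ÷ 200 g/cup ≈ 5 cup
cake flour: (1 tbsp + 1 tsp = 4/3 tbsp) × 19/8 ÷ 16 tbsp/cup × 114 g/cup ≈ 23 g
milk: 0.5 pint × 19/8 × 2 cup/pint × 245 g/cup ≈ 582 g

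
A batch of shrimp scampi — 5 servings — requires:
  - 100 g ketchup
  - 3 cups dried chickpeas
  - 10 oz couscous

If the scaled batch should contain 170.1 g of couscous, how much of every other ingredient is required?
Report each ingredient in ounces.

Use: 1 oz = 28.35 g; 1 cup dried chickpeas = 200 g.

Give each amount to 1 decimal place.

The original recipe has 283.5 g of couscous, so the scaling factor is 170.1 ÷ 283.5 = 3/5 = 0.6.
ketchup: 100 g × 3/5 ÷ 28.35 g/oz ≈ 2.1 oz
dried chickpeas: 3 cup × 3/5 × 200 g/cup ÷ 28.35 g/oz ≈ 12.7 oz

ketchup: 2.1 oz; dried chickpeas: 12.7 oz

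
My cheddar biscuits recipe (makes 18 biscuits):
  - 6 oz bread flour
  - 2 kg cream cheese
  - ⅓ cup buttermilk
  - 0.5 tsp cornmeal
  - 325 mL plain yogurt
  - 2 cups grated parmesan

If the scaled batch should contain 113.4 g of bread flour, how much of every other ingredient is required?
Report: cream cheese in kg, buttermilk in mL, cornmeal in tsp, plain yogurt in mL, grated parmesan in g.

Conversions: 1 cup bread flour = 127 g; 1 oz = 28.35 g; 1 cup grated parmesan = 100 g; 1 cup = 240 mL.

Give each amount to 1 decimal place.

cream cheese: 1.3 kg; buttermilk: 53.3 mL; cornmeal: 0.3 tsp; plain yogurt: 216.7 mL; grated parmesan: 133.3 g

The original recipe has 170.1 g of bread flour, so the scaling factor is 113.4 ÷ 170.1 = 2/3.
cream cheese: 2 kg × 2/3 ≈ 1.3 kg
buttermilk: 1/3 cup × 2/3 × 240 mL/cup ≈ 53.3 mL
cornmeal: 0.5 tsp × 2/3 ≈ 0.3 tsp
plain yogurt: 325 mL × 2/3 ≈ 216.7 mL
grated parmesan: 2 cup × 2/3 × 100 g/cup ≈ 133.3 g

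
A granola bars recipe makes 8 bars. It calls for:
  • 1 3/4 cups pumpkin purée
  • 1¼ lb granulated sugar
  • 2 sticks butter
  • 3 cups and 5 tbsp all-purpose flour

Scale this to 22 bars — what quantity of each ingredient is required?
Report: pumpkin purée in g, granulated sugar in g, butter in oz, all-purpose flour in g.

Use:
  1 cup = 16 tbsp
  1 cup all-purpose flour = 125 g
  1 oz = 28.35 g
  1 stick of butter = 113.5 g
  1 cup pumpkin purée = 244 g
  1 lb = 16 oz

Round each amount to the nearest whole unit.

Scaling factor: 22/8 = 11/4 = 2.75.
pumpkin purée: 1.75 cup × 11/4 × 244 g/cup ≈ 1174 g
granulated sugar: 1.25 lb × 11/4 × 16 oz/lb × 28.35 g/oz ≈ 1559 g
butter: 2 stick × 11/4 × 113.5 g/stick ÷ 28.35 g/oz ≈ 22 oz
all-purpose flour: (3 cup + 5 tbsp = 3.3125 cup) × 11/4 × 125 g/cup ≈ 1139 g

pumpkin purée: 1174 g; granulated sugar: 1559 g; butter: 22 oz; all-purpose flour: 1139 g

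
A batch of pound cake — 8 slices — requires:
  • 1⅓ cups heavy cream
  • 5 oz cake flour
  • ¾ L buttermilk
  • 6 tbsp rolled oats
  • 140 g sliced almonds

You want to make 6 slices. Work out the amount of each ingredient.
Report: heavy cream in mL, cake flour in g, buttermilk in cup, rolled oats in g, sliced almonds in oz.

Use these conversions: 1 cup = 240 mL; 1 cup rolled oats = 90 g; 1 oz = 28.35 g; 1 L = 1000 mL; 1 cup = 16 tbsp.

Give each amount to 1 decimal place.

heavy cream: 240.0 mL; cake flour: 106.3 g; buttermilk: 2.3 cup; rolled oats: 25.3 g; sliced almonds: 3.7 oz

Scaling factor: 6/8 = 3/4 = 0.75.
heavy cream: 4/3 cup × 3/4 × 240 mL/cup = 240.0 mL
cake flour: 5 oz × 3/4 × 28.35 g/oz ≈ 106.3 g
buttermilk: 0.75 L × 3/4 × 1000 mL/L ÷ 240 mL/cup ≈ 2.3 cup
rolled oats: 6 tbsp × 3/4 ÷ 16 tbsp/cup × 90 g/cup ≈ 25.3 g
sliced almonds: 140 g × 3/4 ÷ 28.35 g/oz ≈ 3.7 oz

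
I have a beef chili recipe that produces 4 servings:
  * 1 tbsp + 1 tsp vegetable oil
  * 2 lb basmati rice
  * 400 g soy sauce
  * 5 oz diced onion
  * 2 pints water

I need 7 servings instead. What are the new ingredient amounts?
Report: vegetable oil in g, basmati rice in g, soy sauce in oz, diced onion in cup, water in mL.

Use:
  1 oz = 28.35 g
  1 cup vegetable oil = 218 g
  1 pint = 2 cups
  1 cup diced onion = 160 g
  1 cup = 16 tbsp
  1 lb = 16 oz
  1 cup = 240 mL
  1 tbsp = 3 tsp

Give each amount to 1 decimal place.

vegetable oil: 31.8 g; basmati rice: 1587.6 g; soy sauce: 24.7 oz; diced onion: 1.6 cup; water: 1680.0 mL

Scaling factor: 7/4 = 1.75.
vegetable oil: (1 tbsp + 1 tsp = 4/3 tbsp) × 7/4 ÷ 16 tbsp/cup × 218 g/cup ≈ 31.8 g
basmati rice: 2 lb × 7/4 × 16 oz/lb × 28.35 g/oz = 1587.6 g
soy sauce: 400 g × 7/4 ÷ 28.35 g/oz ≈ 24.7 oz
diced onion: 5 oz × 7/4 × 28.35 g/oz ÷ 160 g/cup ≈ 1.6 cup
water: 2 pint × 7/4 × 2 cup/pint × 240 mL/cup = 1680.0 mL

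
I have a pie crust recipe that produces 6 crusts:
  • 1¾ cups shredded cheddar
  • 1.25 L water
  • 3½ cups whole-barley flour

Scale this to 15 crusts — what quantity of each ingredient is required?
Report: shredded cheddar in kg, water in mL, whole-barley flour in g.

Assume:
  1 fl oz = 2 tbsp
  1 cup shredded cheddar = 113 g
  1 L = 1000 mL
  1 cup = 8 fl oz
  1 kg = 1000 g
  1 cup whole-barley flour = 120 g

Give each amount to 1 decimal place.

Scaling factor: 15/6 = 5/2 = 2.5.
shredded cheddar: 1.75 cup × 5/2 × 113 g/cup ÷ 1000 g/kg ≈ 0.5 kg
water: 1.25 L × 5/2 × 1000 mL/L = 3125.0 mL
whole-barley flour: 3.5 cup × 5/2 × 120 g/cup = 1050.0 g

shredded cheddar: 0.5 kg; water: 3125.0 mL; whole-barley flour: 1050.0 g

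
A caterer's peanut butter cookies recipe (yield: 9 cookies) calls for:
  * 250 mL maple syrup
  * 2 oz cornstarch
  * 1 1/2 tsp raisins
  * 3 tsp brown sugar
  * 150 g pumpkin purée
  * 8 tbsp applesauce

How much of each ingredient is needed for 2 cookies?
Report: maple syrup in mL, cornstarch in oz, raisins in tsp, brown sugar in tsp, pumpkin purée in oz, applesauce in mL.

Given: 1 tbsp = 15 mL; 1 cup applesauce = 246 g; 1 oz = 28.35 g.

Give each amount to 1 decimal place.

Scaling factor: 2/9.
maple syrup: 250 mL × 2/9 ≈ 55.6 mL
cornstarch: 2 oz × 2/9 ≈ 0.4 oz
raisins: 1.5 tsp × 2/9 ≈ 0.3 tsp
brown sugar: 3 tsp × 2/9 ≈ 0.7 tsp
pumpkin purée: 150 g × 2/9 ÷ 28.35 g/oz ≈ 1.2 oz
applesauce: 8 tbsp × 2/9 × 15 mL/tbsp ≈ 26.7 mL

maple syrup: 55.6 mL; cornstarch: 0.4 oz; raisins: 0.3 tsp; brown sugar: 0.7 tsp; pumpkin purée: 1.2 oz; applesauce: 26.7 mL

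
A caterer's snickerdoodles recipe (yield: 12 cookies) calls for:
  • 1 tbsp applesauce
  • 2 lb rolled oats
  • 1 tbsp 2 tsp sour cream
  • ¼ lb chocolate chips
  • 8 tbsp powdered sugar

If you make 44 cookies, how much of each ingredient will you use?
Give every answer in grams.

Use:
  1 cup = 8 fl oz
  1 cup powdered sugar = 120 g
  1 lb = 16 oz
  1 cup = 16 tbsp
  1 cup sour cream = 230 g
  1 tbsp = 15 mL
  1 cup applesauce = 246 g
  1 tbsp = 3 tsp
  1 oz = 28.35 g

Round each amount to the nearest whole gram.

Scaling factor: 44/12 = 11/3.
applesauce: 1 tbsp × 11/3 ÷ 16 tbsp/cup × 246 g/cup ≈ 56 g
rolled oats: 2 lb × 11/3 × 16 oz/lb × 28.35 g/oz ≈ 3326 g
sour cream: (1 tbsp + 2 tsp = 5/3 tbsp) × 11/3 ÷ 16 tbsp/cup × 230 g/cup ≈ 88 g
chocolate chips: 0.25 lb × 11/3 × 16 oz/lb × 28.35 g/oz ≈ 416 g
powdered sugar: 8 tbsp × 11/3 ÷ 16 tbsp/cup × 120 g/cup = 220 g

applesauce: 56 g; rolled oats: 3326 g; sour cream: 88 g; chocolate chips: 416 g; powdered sugar: 220 g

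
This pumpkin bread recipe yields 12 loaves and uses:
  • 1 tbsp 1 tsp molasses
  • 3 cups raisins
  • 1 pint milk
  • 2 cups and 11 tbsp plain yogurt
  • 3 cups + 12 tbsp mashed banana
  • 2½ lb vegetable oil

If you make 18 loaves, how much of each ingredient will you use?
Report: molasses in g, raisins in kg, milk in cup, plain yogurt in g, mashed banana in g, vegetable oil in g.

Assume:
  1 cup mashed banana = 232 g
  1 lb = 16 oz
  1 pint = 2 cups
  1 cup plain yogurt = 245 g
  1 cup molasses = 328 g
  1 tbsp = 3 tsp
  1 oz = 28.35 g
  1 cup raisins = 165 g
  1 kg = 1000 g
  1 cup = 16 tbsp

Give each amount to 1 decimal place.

Scaling factor: 18/12 = 3/2 = 1.5.
molasses: (1 tbsp + 1 tsp = 4/3 tbsp) × 3/2 ÷ 16 tbsp/cup × 328 g/cup = 41.0 g
raisins: 3 cup × 3/2 × 165 g/cup ÷ 1000 g/kg ≈ 0.7 kg
milk: 1 pint × 3/2 × 2 cup/pint = 3.0 cup
plain yogurt: (2 cup + 11 tbsp = 2.6875 cup) × 3/2 × 245 g/cup ≈ 987.7 g
mashed banana: (3 cup + 12 tbsp = 3.75 cup) × 3/2 × 232 g/cup = 1305.0 g
vegetable oil: 2.5 lb × 3/2 × 16 oz/lb × 28.35 g/oz = 1701.0 g

molasses: 41.0 g; raisins: 0.7 kg; milk: 3.0 cup; plain yogurt: 987.7 g; mashed banana: 1305.0 g; vegetable oil: 1701.0 g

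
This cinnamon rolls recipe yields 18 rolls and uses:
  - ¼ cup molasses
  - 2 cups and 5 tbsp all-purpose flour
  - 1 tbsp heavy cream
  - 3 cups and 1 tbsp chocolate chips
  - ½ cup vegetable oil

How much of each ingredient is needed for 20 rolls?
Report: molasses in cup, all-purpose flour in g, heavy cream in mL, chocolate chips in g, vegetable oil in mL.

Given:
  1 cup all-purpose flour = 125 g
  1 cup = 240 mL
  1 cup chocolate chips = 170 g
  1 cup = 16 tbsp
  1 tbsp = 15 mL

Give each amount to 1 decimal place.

Scaling factor: 20/18 = 10/9.
molasses: 0.25 cup × 10/9 ≈ 0.3 cup
all-purpose flour: (2 cup + 5 tbsp = 2.3125 cup) × 10/9 × 125 g/cup ≈ 321.2 g
heavy cream: 1 tbsp × 10/9 × 15 mL/tbsp ≈ 16.7 mL
chocolate chips: (3 cup + 1 tbsp = 3.0625 cup) × 10/9 × 170 g/cup ≈ 578.5 g
vegetable oil: 0.5 cup × 10/9 × 240 mL/cup ≈ 133.3 mL

molasses: 0.3 cup; all-purpose flour: 321.2 g; heavy cream: 16.7 mL; chocolate chips: 578.5 g; vegetable oil: 133.3 mL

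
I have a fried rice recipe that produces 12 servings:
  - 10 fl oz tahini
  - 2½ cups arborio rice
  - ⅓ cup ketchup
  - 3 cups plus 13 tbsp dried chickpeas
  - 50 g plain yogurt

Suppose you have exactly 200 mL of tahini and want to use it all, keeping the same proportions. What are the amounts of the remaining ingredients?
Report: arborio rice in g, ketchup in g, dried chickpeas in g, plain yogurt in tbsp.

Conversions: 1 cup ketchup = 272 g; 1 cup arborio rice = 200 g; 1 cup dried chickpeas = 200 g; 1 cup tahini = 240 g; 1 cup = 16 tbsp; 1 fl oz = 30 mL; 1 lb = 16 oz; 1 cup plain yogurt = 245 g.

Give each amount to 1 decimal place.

The original recipe has 300 mL of tahini, so the scaling factor is 200 ÷ 300 = 2/3.
arborio rice: 2.5 cup × 2/3 × 200 g/cup ≈ 333.3 g
ketchup: 1/3 cup × 2/3 × 272 g/cup ≈ 60.4 g
dried chickpeas: (3 cup + 13 tbsp = 3.8125 cup) × 2/3 × 200 g/cup ≈ 508.3 g
plain yogurt: 50 g × 2/3 ÷ 245 g/cup × 16 tbsp/cup ≈ 2.2 tbsp

arborio rice: 333.3 g; ketchup: 60.4 g; dried chickpeas: 508.3 g; plain yogurt: 2.2 tbsp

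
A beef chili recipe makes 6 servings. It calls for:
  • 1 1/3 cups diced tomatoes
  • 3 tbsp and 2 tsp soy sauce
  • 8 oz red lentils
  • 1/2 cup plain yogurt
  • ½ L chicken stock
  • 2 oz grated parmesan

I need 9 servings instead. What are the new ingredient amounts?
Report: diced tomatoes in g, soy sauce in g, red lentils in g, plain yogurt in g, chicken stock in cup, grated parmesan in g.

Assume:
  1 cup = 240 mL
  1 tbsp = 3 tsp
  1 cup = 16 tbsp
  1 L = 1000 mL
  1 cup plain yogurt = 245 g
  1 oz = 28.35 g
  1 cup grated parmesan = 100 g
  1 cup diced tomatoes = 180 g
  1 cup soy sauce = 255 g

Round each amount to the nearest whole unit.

Scaling factor: 9/6 = 3/2 = 1.5.
diced tomatoes: 4/3 cup × 3/2 × 180 g/cup = 360 g
soy sauce: (3 tbsp + 2 tsp = 11/3 tbsp) × 3/2 ÷ 16 tbsp/cup × 255 g/cup ≈ 88 g
red lentils: 8 oz × 3/2 × 28.35 g/oz ≈ 340 g
plain yogurt: 0.5 cup × 3/2 × 245 g/cup ≈ 184 g
chicken stock: 0.5 L × 3/2 × 1000 mL/L ÷ 240 mL/cup ≈ 3 cup
grated parmesan: 2 oz × 3/2 × 28.35 g/oz ≈ 85 g

diced tomatoes: 360 g; soy sauce: 88 g; red lentils: 340 g; plain yogurt: 184 g; chicken stock: 3 cup; grated parmesan: 85 g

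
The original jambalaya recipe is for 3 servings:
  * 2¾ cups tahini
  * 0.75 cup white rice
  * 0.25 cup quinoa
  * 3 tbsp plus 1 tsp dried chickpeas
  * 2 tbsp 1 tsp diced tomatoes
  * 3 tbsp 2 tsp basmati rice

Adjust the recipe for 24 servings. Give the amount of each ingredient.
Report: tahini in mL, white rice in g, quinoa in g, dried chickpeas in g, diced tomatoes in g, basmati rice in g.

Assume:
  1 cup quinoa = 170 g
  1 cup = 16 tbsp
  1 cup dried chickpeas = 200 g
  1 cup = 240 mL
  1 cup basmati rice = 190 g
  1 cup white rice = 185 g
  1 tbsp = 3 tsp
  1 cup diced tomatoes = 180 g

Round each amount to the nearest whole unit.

Scaling factor: 24/3 = 8.
tahini: 2.75 cup × 8 × 240 mL/cup = 5280 mL
white rice: 0.75 cup × 8 × 185 g/cup = 1110 g
quinoa: 0.25 cup × 8 × 170 g/cup = 340 g
dried chickpeas: (3 tbsp + 1 tsp = 10/3 tbsp) × 8 ÷ 16 tbsp/cup × 200 g/cup ≈ 333 g
diced tomatoes: (2 tbsp + 1 tsp = 7/3 tbsp) × 8 ÷ 16 tbsp/cup × 180 g/cup = 210 g
basmati rice: (3 tbsp + 2 tsp = 11/3 tbsp) × 8 ÷ 16 tbsp/cup × 190 g/cup ≈ 348 g

tahini: 5280 mL; white rice: 1110 g; quinoa: 340 g; dried chickpeas: 333 g; diced tomatoes: 210 g; basmati rice: 348 g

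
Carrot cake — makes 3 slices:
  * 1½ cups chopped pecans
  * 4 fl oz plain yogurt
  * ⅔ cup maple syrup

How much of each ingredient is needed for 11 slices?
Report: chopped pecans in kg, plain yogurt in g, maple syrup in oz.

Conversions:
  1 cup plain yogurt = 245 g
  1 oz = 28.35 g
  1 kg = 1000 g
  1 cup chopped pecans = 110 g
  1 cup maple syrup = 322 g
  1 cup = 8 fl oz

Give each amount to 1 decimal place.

chopped pecans: 0.6 kg; plain yogurt: 449.2 g; maple syrup: 27.8 oz

Scaling factor: 11/3.
chopped pecans: 1.5 cup × 11/3 × 110 g/cup ÷ 1000 g/kg ≈ 0.6 kg
plain yogurt: 4 fl oz × 11/3 ÷ 8 fl oz/cup × 245 g/cup ≈ 449.2 g
maple syrup: 2/3 cup × 11/3 × 322 g/cup ÷ 28.35 g/oz ≈ 27.8 oz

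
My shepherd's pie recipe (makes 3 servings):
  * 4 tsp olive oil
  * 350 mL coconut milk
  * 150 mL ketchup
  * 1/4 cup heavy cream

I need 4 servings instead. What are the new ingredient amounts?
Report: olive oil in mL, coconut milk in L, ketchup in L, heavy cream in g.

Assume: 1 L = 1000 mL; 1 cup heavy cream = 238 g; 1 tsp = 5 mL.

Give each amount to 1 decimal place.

olive oil: 26.7 mL; coconut milk: 0.5 L; ketchup: 0.2 L; heavy cream: 79.3 g

Scaling factor: 4/3.
olive oil: 4 tsp × 4/3 × 5 mL/tsp ≈ 26.7 mL
coconut milk: 350 mL × 4/3 ÷ 1000 mL/L ≈ 0.5 L
ketchup: 150 mL × 4/3 ÷ 1000 mL/L = 0.2 L
heavy cream: 0.25 cup × 4/3 × 238 g/cup ≈ 79.3 g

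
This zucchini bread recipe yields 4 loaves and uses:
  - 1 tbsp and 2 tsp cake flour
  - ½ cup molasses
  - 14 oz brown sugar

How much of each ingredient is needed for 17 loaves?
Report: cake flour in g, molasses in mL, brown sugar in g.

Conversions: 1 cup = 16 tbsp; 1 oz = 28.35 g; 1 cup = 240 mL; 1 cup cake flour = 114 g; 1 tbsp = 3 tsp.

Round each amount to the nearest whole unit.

Scaling factor: 17/4 = 4.25.
cake flour: (1 tbsp + 2 tsp = 5/3 tbsp) × 17/4 ÷ 16 tbsp/cup × 114 g/cup ≈ 50 g
molasses: 0.5 cup × 17/4 × 240 mL/cup = 510 mL
brown sugar: 14 oz × 17/4 × 28.35 g/oz ≈ 1687 g

cake flour: 50 g; molasses: 510 mL; brown sugar: 1687 g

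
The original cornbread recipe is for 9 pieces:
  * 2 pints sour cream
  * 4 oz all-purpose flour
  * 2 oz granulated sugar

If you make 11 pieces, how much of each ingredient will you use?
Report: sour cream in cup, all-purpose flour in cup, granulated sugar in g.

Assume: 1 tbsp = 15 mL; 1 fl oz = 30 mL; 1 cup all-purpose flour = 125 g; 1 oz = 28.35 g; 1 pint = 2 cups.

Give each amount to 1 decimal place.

sour cream: 4.9 cup; all-purpose flour: 1.1 cup; granulated sugar: 69.3 g

Scaling factor: 11/9.
sour cream: 2 pint × 11/9 × 2 cup/pint ≈ 4.9 cup
all-purpose flour: 4 oz × 11/9 × 28.35 g/oz ÷ 125 g/cup ≈ 1.1 cup
granulated sugar: 2 oz × 11/9 × 28.35 g/oz = 69.3 g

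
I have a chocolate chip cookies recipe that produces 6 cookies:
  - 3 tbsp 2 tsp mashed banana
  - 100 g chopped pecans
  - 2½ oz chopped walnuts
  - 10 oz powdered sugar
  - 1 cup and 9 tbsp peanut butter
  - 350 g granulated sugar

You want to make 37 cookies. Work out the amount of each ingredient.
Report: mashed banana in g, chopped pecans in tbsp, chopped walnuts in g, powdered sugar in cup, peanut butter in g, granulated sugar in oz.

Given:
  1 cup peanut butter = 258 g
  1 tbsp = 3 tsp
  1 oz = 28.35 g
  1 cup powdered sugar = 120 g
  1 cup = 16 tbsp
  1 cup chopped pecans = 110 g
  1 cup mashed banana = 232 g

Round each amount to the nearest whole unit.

Scaling factor: 37/6.
mashed banana: (3 tbsp + 2 tsp = 11/3 tbsp) × 37/6 ÷ 16 tbsp/cup × 232 g/cup ≈ 328 g
chopped pecans: 100 g × 37/6 ÷ 110 g/cup × 16 tbsp/cup ≈ 90 tbsp
chopped walnuts: 2.5 oz × 37/6 × 28.35 g/oz ≈ 437 g
powdered sugar: 10 oz × 37/6 × 28.35 g/oz ÷ 120 g/cup ≈ 15 cup
peanut butter: (1 cup + 9 tbsp = 1.5625 cup) × 37/6 × 258 g/cup ≈ 2486 g
granulated sugar: 350 g × 37/6 ÷ 28.35 g/oz ≈ 76 oz

mashed banana: 328 g; chopped pecans: 90 tbsp; chopped walnuts: 437 g; powdered sugar: 15 cup; peanut butter: 2486 g; granulated sugar: 76 oz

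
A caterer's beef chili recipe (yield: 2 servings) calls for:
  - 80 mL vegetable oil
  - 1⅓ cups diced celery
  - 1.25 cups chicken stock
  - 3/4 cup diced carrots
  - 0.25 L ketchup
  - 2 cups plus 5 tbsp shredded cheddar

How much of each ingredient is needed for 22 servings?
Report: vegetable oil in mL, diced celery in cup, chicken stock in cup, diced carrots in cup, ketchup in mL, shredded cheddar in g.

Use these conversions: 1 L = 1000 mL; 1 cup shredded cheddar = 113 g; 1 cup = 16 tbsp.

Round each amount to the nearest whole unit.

Scaling factor: 22/2 = 11.
vegetable oil: 80 mL × 11 = 880 mL
diced celery: 4/3 cup × 11 ≈ 15 cup
chicken stock: 1.25 cup × 11 ≈ 14 cup
diced carrots: 0.75 cup × 11 ≈ 8 cup
ketchup: 0.25 L × 11 × 1000 mL/L = 2750 mL
shredded cheddar: (2 cup + 5 tbsp = 2.3125 cup) × 11 × 113 g/cup ≈ 2874 g

vegetable oil: 880 mL; diced celery: 15 cup; chicken stock: 14 cup; diced carrots: 8 cup; ketchup: 2750 mL; shredded cheddar: 2874 g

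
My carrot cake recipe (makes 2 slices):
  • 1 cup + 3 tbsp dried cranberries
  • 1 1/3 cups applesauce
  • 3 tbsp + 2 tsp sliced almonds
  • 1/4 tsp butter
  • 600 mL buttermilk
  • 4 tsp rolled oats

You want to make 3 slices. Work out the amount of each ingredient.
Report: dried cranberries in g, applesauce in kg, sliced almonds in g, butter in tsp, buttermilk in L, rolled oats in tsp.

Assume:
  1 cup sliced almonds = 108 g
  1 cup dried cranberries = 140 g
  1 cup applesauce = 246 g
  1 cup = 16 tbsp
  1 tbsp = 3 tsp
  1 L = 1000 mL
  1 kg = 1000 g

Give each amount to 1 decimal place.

dried cranberries: 249.4 g; applesauce: 0.5 kg; sliced almonds: 37.1 g; butter: 0.4 tsp; buttermilk: 0.9 L; rolled oats: 6.0 tsp

Scaling factor: 3/2 = 1.5.
dried cranberries: (1 cup + 3 tbsp = 1.1875 cup) × 3/2 × 140 g/cup ≈ 249.4 g
applesauce: 4/3 cup × 3/2 × 246 g/cup ÷ 1000 g/kg ≈ 0.5 kg
sliced almonds: (3 tbsp + 2 tsp = 11/3 tbsp) × 3/2 ÷ 16 tbsp/cup × 108 g/cup ≈ 37.1 g
butter: 0.25 tsp × 3/2 ≈ 0.4 tsp
buttermilk: 600 mL × 3/2 ÷ 1000 mL/L = 0.9 L
rolled oats: 4 tsp × 3/2 = 6.0 tsp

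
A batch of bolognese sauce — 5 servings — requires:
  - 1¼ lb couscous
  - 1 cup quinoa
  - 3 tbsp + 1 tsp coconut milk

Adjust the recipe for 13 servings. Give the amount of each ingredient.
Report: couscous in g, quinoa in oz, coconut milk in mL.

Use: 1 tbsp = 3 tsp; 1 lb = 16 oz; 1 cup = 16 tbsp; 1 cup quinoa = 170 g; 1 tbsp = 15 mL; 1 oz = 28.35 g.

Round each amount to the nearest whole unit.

couscous: 1474 g; quinoa: 16 oz; coconut milk: 130 mL

Scaling factor: 13/5 = 2.6.
couscous: 1.25 lb × 13/5 × 16 oz/lb × 28.35 g/oz ≈ 1474 g
quinoa: 1 cup × 13/5 × 170 g/cup ÷ 28.35 g/oz ≈ 16 oz
coconut milk: (3 tbsp + 1 tsp = 10/3 tbsp) × 13/5 × 15 mL/tbsp = 130 mL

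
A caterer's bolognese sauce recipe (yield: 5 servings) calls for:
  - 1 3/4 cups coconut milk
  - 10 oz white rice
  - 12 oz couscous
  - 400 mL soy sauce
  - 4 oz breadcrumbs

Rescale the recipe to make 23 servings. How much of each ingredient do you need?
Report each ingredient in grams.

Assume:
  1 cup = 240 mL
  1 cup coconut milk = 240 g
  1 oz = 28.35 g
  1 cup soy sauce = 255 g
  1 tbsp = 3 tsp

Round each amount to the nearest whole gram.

coconut milk: 1932 g; white rice: 1304 g; couscous: 1565 g; soy sauce: 1955 g; breadcrumbs: 522 g

Scaling factor: 23/5 = 4.6.
coconut milk: 1.75 cup × 23/5 × 240 g/cup = 1932 g
white rice: 10 oz × 23/5 × 28.35 g/oz ≈ 1304 g
couscous: 12 oz × 23/5 × 28.35 g/oz ≈ 1565 g
soy sauce: 400 mL × 23/5 ÷ 240 mL/cup × 255 g/cup = 1955 g
breadcrumbs: 4 oz × 23/5 × 28.35 g/oz ≈ 522 g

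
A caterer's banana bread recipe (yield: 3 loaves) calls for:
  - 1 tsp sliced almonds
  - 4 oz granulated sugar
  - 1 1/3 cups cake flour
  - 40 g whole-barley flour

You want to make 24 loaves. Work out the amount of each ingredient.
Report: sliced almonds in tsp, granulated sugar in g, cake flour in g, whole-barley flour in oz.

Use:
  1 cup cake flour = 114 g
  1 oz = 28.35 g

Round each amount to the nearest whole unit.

sliced almonds: 8 tsp; granulated sugar: 907 g; cake flour: 1216 g; whole-barley flour: 11 oz

Scaling factor: 24/3 = 8.
sliced almonds: 1 tsp × 8 = 8 tsp
granulated sugar: 4 oz × 8 × 28.35 g/oz ≈ 907 g
cake flour: 4/3 cup × 8 × 114 g/cup = 1216 g
whole-barley flour: 40 g × 8 ÷ 28.35 g/oz ≈ 11 oz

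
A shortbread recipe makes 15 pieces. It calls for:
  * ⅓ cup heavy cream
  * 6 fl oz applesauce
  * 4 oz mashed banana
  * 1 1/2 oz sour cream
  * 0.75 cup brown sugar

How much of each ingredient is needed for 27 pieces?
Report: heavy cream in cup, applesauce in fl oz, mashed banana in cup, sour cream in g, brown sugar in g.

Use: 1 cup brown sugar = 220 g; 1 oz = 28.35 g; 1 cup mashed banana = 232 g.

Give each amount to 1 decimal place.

heavy cream: 0.6 cup; applesauce: 10.8 fl oz; mashed banana: 0.9 cup; sour cream: 76.5 g; brown sugar: 297.0 g

Scaling factor: 27/15 = 9/5 = 1.8.
heavy cream: 1/3 cup × 9/5 = 0.6 cup
applesauce: 6 fl oz × 9/5 = 10.8 fl oz
mashed banana: 4 oz × 9/5 × 28.35 g/oz ÷ 232 g/cup ≈ 0.9 cup
sour cream: 1.5 oz × 9/5 × 28.35 g/oz ≈ 76.5 g
brown sugar: 0.75 cup × 9/5 × 220 g/cup = 297.0 g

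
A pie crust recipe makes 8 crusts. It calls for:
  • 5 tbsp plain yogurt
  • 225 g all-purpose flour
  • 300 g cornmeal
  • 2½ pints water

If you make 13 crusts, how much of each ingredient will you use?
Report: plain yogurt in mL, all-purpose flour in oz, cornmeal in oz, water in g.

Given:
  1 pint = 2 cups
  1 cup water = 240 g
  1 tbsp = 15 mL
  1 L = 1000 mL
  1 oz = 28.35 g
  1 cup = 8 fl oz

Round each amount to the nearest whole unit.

plain yogurt: 122 mL; all-purpose flour: 13 oz; cornmeal: 17 oz; water: 1950 g

Scaling factor: 13/8 = 1.625.
plain yogurt: 5 tbsp × 13/8 × 15 mL/tbsp ≈ 122 mL
all-purpose flour: 225 g × 13/8 ÷ 28.35 g/oz ≈ 13 oz
cornmeal: 300 g × 13/8 ÷ 28.35 g/oz ≈ 17 oz
water: 2.5 pint × 13/8 × 2 cup/pint × 240 g/cup = 1950 g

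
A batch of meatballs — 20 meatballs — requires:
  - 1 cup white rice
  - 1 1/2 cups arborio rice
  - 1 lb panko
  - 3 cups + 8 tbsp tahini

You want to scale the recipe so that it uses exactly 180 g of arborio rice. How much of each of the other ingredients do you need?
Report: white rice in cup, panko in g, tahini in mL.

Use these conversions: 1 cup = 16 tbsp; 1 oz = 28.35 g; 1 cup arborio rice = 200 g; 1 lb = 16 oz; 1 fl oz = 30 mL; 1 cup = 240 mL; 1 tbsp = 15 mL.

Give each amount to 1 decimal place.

The original recipe has 300 g of arborio rice, so the scaling factor is 180 ÷ 300 = 3/5 = 0.6.
white rice: 1 cup × 3/5 = 0.6 cup
panko: 1 lb × 3/5 × 16 oz/lb × 28.35 g/oz ≈ 272.2 g
tahini: (3 cup + 8 tbsp = 3.5 cup) × 3/5 × 240 mL/cup = 504.0 mL

white rice: 0.6 cup; panko: 272.2 g; tahini: 504.0 mL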